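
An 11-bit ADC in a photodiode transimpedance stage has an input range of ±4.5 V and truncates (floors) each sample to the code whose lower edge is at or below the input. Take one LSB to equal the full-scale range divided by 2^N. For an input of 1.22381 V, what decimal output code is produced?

Span: 4.5 V − (-4.5 V) = 9 V. LSB = 9 V / 2^11 ≈ 4.395 mV.
(V_in − V_min) × 2^11/range = (1.22381 − (-4.5)) × 2048/9 = 1302.485.
Floor → code = 1302.

1302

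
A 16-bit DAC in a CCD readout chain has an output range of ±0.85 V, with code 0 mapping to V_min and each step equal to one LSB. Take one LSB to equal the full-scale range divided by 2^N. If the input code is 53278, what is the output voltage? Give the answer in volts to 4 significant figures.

Range = 0.85 − (-0.85) = 1.7 V. LSB = 1.7 V / 2^16.
V_out = -0.85 + 53278 × (1.7/65536) V
      = -0.85 + 1.38203 = 0.532028 V.

0.5320 V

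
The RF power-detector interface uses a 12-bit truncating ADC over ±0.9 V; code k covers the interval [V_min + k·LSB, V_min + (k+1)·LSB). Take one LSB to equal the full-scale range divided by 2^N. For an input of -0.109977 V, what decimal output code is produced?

1797

Span: 0.9 V − (-0.9 V) = 1.8 V. LSB = 1.8 V / 2^12 ≈ 439.5 µV.
(V_in − V_min) × 2^12/range = (-0.109977 − (-0.9)) × 4096/1.8 = 1797.741.
Floor → code = 1797.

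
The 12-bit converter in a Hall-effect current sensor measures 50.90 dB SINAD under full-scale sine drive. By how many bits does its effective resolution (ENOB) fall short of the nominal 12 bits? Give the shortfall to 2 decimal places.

ENOB = (SINAD − 1.76)/6.02 = (50.90 − 1.76)/6.02 = 8.1628 bits.
Lost resolution: 12 − 8.1628 = 3.8372 bits.

3.84 bits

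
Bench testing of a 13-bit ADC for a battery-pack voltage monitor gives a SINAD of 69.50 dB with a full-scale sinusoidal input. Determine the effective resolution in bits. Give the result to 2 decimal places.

11.25 bits

(69.50 − 1.76) / 6.02 = 67.74/6.02 = 11.2525 effective bits.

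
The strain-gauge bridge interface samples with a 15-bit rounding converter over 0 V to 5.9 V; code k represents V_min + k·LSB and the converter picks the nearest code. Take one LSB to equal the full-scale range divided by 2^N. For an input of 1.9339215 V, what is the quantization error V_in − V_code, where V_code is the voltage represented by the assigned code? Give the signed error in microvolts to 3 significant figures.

Full-scale range = 5.9 V. LSB = 5.9 V / 2^15 ≈ 180.1 µV.
Position in LSBs: (1.9339215 − (0)) × 32768/5.9 = 10740.8033; rounding gives k = 10741.
V_code = V_min + k × range/2^15 = 0 + 10741 × 5.9/32768 = 1.9339569092 V.
V_in − V_code = 1.9339215 − (1.9339569092) = −35.4 µV.

−35.4 µV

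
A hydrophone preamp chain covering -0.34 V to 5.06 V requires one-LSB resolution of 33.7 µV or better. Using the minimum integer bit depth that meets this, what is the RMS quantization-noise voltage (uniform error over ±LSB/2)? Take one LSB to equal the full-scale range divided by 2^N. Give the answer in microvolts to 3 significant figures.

Range = 5.06 − (-0.34) = 5.4 V.
Levels needed ≥ 5.4/33.7 µV = 160200. 2^18 = 262144 suffices, so N_min = 18.
LSB = 5.4 V / 2^18 = 20.599 µV.
RMS noise = LSB/√12 = 5.95 µV.

5.95 µV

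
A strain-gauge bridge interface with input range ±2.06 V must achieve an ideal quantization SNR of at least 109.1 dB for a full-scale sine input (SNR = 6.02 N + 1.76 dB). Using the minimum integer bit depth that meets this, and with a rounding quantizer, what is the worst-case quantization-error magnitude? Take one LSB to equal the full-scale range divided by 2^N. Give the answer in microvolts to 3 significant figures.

7.86 µV

Range = 2.06 − (-2.06) = 4.12 V.
6.02 N + 1.76 ≥ 109.1 gives N ≥ 17.831, so the minimum integer is 18.
LSB = 4.12 V ÷ 2^18 = 4.12/262144 V = 15.717 µV.
|e|_max = LSB/2 = 7.86 µV.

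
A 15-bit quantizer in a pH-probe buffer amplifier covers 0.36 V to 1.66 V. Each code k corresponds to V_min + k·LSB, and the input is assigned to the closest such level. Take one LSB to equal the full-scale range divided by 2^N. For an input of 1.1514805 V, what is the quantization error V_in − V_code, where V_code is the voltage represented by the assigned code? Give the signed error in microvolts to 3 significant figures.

+7.11 µV

Range = 1.66 − (0.36) = 1.3 V. LSB = 1.3 V / 2^15 ≈ 39.67 µV.
(1.1514805 − (0.36)) / LSB = 0.7914805 × 32768/1.3 = 19950.1792. Nearest integer: k = 19950.
V_code = V_min + k × range/2^15 = 0.36 + 19950 × 1.3/32768 = 1.1514733887 V.
e = 1.1514805 − (1.1514733887) = +7.11 µV.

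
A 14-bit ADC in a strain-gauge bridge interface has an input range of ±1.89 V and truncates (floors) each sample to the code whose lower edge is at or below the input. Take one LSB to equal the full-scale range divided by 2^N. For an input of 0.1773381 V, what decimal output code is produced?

8960

Full-scale range = 1.89 V − (-1.89 V) = 3.78 V. LSB = 3.78 V / 2^14 ≈ 230.7 µV.
(V_in − V_min) × 2^14/range = (0.1773381 − (-1.89)) × 16384/3.78 = 8960.653.
Floor → code = 8960.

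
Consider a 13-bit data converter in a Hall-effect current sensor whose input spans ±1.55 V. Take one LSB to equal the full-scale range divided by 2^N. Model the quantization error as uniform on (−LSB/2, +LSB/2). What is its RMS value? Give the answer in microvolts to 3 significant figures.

109 µV

Span: 1.55 V − (-1.55 V) = 3.1 V.
LSB = 3.1 V / 2^13 = 378.42 µV.
σ_q = LSB/√12 = 378.42 µV/3.4641 = 109 µV.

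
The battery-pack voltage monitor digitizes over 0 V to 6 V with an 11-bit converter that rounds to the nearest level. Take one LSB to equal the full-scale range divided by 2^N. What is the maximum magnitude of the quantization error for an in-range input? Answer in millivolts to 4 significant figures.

1.465 mV

V_FS = 6 V.
LSB = 6 V / 2^11 = 2.92969 mV.
A rounding quantizer has |error| ≤ LSB/2 = 1.465 mV.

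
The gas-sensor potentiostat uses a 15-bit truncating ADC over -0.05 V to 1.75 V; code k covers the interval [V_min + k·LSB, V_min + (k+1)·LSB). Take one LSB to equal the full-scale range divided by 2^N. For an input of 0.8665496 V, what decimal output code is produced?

16685

Span: 1.75 V − (-0.05 V) = 1.8 V. LSB = 1.8 V / 2^15 ≈ 54.93 µV.
V_in − V_min = 0.8665496 − (-0.05) = 0.9165496 V.
Divide by LSB: 0.9165496 × 32768/1.8 = 16685.2763.
Truncating gives code 16685.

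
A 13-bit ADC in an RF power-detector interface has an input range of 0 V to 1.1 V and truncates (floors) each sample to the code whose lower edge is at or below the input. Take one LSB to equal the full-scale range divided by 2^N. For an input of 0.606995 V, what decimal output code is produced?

Full-scale range = 1.1 V. LSB = 1.1 V / 2^13 ≈ 134.3 µV.
(V_in − V_min) × 2^13/range = (0.606995 − (0)) × 8192/1.1 = 4520.457.
Floor → code = 4520.

4520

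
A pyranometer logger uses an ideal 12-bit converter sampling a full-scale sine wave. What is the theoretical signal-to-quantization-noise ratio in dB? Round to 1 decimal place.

74.0 dB

For an ideal N-bit converter with full-scale sine input, SNR = 6.02 N + 1.76 dB. SNR = 6.02 × 12 + 1.76 = 72.24 + 1.76 = 74.00 dB.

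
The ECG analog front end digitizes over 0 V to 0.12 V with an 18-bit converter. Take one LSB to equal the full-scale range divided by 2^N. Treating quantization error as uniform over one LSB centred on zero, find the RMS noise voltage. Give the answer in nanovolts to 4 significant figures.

Span = 0.12 V.
Step size = 0.12/262144 V = 457.764 nV.
RMS of a uniform error over width LSB is LSB/√12 = 132.1 nV.

132.1 nV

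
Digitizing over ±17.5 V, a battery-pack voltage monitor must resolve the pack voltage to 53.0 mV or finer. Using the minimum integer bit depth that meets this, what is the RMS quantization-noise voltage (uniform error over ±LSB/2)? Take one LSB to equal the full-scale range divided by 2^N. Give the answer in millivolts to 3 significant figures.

9.87 mV

Range = 17.5 − (-17.5) = 35 V.
Required number of levels: 35/53.0 mV = 660.38; smallest N with 2^N ≥ that is 10.
LSB = 35 V ÷ 2^10 = 35/1024 V = 34.180 mV.
V_rms = LSB/√12 = 9.87 mV.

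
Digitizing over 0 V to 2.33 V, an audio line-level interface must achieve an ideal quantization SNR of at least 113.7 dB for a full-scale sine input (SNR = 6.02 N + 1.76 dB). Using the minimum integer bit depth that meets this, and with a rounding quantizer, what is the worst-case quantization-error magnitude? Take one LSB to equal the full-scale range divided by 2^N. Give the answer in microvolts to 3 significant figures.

2.22 µV

Full-scale range = 2.33 V.
N ≥ (113.7 − 1.76)/6.02 = 18.595 → N_min = 19.
LSB = 2.33 V / 2^19 = 4.4441 µV.
Max error for round-to-nearest is LSB/2 = 2.22 µV.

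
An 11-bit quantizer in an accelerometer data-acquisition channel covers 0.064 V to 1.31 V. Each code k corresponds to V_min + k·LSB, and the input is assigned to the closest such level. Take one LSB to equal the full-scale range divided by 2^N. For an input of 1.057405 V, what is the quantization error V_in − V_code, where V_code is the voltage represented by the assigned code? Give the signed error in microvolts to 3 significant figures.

Full-scale range = 1.31 V − (0.064 V) = 1.246 V. LSB = 1.246 V / 2^11 ≈ 0.6084 mV.
(1.057405 − (0.064)) / LSB = 0.993405 × 2048/1.246 = 1632.8198. Nearest integer: k = 1633.
V_code = 0.064 + (1633/2048) × 1.246 = 1.057514648 V.
Error = V_in − V_code = 1.057405 − (1.057514648) = −110 µV.

−110 µV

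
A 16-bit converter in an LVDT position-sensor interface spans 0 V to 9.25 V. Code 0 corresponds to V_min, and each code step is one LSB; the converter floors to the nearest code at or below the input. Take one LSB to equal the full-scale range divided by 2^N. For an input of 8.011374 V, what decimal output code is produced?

56760

Full-scale range = 9.25 V. LSB = 9.25 V / 2^16 ≈ 141.1 µV.
V_in − V_min = 8.011374 − (0) = 8.011374 V.
Divide by LSB: 8.011374 × 65536/9.25 = 56760.3683.
Truncating gives code 56760.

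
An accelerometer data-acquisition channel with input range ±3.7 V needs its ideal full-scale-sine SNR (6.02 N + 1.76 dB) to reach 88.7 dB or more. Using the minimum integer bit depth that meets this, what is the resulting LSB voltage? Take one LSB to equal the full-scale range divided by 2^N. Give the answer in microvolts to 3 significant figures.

226 µV

The full-scale span is 3.7 − (-3.7) = 7.4 V.
Required N = ⌈(88.7 − 1.76)/6.02⌉ = ⌈14.442⌉ = 15.
Step size = 7.4/32768 V = 226 µV.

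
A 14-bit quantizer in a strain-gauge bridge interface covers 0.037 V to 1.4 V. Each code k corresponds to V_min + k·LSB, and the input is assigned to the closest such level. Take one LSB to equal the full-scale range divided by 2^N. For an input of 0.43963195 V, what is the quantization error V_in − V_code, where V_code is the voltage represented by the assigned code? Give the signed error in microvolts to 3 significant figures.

−12.1 µV

Span: 1.4 V − (0.037 V) = 1.363 V. LSB = 1.363 V / 2^14 ≈ 83.19 µV.
(0.43963195 − (0.037)) / LSB = 0.40263195 × 16384/1.363 = 4839.8546. Nearest integer: k = 4840.
Reconstructed level: 0.037 + 4840 × 1.363/16384 V = 0.43964404297 V.
V_in − V_code = 0.43963195 − (0.43964404297) = −12.1 µV.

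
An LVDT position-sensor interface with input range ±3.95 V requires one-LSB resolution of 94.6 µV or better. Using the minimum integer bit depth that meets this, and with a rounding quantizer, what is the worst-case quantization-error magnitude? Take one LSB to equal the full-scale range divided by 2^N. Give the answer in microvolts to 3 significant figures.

30.1 µV

Full-scale range = 3.95 V − (-3.95 V) = 7.9 V.
Levels needed ≥ 7.9/94.6 µV = 83510. 2^17 = 131072 suffices, so N_min = 17.
LSB = 7.9 V / 2^17 = 60.272 µV.
Half an LSB is 30.1 µV.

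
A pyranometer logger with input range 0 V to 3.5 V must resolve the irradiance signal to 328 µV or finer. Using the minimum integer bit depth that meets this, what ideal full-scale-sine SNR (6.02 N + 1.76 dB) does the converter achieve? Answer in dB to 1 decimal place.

V_FS = 3.5 V.
3.5 V / 328 µV = 10670. Since 2^13 = 8192 and 2^14 = 16384, N = 14.
SNR = 6.02 × 14 + 1.76 = 86.04 dB.

86.0 dB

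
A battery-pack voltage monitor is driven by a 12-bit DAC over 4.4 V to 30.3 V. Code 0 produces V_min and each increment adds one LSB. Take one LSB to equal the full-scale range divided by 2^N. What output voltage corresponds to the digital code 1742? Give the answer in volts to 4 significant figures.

Span: 30.3 V − (4.4 V) = 25.9 V. LSB = 25.9 V / 2^12.
Output = V_min + (1742/4096) × range = 4.4 + 0.425293 × 25.9 V
      = 4.4 V + 11.0151 V = 15.4151 V.

15.42 V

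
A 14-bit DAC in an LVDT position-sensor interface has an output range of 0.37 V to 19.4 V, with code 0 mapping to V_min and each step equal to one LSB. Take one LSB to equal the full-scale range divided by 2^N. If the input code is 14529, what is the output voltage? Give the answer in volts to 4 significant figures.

17.25 V

Full-scale range = 19.4 V − (0.37 V) = 19.03 V. LSB = 19.03 V / 2^14.
V_out = V_min + code × LSB = 0.37 V + 14529 × 19.03 V / 16384
      = 0.37 V + 16.8754 V = 17.2454 V.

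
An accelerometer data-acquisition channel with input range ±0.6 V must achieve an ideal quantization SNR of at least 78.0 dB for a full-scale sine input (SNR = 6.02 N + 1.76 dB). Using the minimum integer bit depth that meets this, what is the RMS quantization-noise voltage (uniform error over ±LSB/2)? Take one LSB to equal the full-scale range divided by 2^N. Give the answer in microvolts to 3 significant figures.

42.3 µV

The full-scale span is 0.6 − (-0.6) = 1.2 V.
Required N = ⌈(78.0 − 1.76)/6.02⌉ = ⌈12.664⌉ = 13.
LSB = 1.2 V ÷ 2^13 = 1.2/8192 V = 146.48 µV.
V_rms = LSB/√12 = 42.3 µV.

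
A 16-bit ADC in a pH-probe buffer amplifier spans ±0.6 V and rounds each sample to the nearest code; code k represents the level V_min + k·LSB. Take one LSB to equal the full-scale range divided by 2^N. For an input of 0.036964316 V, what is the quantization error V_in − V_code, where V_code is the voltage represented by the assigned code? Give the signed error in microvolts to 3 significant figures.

−4.68 µV

Full-scale range = 0.6 V − (-0.6 V) = 1.2 V. LSB = 1.2 V / 2^16 ≈ 18.31 µV.
(V_in − V_min)/LSB = (0.036964316 − (-0.6)) × 65536/1.2 = 34786.7445 → nearest code k = 34787.
Reconstructed level: -0.6 + 34787 × 1.2/65536 V = 0.036968994141 V.
Error = V_in − V_code = 0.036964316 − (0.036968994141) = −4.68 µV.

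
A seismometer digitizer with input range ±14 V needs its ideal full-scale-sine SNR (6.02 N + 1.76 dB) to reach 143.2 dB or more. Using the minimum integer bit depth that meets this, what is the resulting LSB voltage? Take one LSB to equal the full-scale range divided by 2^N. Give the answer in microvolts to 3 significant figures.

1.67 µV

The full-scale span is 14 − (-14) = 28 V.
6.02 N + 1.76 ≥ 143.2 gives N ≥ 23.495, so the minimum integer is 24.
LSB = 28 V ÷ 2^24 = 28/16777216 V = 1.67 µV.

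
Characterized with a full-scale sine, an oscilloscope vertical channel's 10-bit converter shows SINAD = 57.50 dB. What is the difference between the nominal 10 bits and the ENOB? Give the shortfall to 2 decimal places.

ENOB = (SINAD − 1.76)/6.02 = (57.50 − 1.76)/6.02 = 9.2591 bits.
Shortfall = 10 − 9.2591 = 0.7409 bits.

0.74 bits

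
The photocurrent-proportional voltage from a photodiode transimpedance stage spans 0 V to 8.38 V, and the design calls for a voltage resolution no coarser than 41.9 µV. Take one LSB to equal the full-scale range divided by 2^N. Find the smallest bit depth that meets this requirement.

18 bits

V_FS = 8.38 V.
8.38 V / 41.9 µV = 200000. Since 2^17 = 131072 and 2^18 = 262144, N = 18.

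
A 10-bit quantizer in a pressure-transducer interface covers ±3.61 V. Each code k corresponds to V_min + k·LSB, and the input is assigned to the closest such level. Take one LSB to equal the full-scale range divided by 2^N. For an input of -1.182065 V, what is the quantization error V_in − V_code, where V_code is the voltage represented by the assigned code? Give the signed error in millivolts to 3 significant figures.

+2.47 mV

Span: 3.61 V − (-3.61 V) = 7.22 V. LSB = 7.22 V / 2^10 ≈ 7.051 mV.
(-1.182065 − (-3.61)) / LSB = 2.427935 × 1024/7.22 = 344.3498. Nearest integer: k = 344.
Reconstructed level: -3.61 + 344 × 7.22/1024 V = -1.184531250 V.
V_in − V_code = -1.182065 − (-1.184531250) = +2.47 mV.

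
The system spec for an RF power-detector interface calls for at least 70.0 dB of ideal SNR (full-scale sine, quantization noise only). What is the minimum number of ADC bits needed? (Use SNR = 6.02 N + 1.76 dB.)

Solving 6.02 N ≥ 70.0 − 1.76: N ≥ 11.336. Round up → N = 12.

12 bits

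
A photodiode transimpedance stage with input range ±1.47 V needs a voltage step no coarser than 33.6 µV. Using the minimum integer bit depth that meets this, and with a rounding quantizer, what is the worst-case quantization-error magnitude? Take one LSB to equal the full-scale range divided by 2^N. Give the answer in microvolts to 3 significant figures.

Range = 1.47 − (-1.47) = 2.94 V.
Required number of levels: 2.94/33.6 µV = 87500; smallest N with 2^N ≥ that is 17.
Step size = 2.94/131072 V = 22.430 µV.
Half an LSB is 11.2 µV.

11.2 µV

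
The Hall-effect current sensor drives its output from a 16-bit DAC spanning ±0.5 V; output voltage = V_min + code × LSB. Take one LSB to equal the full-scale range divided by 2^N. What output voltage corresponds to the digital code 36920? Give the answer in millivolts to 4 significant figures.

63.35 mV

The full-scale span is 0.5 − (-0.5) = 1 V. LSB = 1 V / 2^16.
V_out = V_min + code × LSB = -0.5 V + 36920 × 1 V / 65536
      = -0.5 + 0.563354 = 0.0633545 V.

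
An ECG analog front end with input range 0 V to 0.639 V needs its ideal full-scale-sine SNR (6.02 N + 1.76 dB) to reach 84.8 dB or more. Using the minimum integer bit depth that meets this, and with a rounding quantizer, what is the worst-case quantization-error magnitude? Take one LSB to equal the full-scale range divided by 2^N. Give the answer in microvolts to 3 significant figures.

Span = 0.639 V.
Solving 6.02 N ≥ 84.8 − 1.76: N ≥ 13.794. Round up → N = 14.
Step size = 0.639/16384 V = 39.001 µV.
|e|_max = LSB/2 = 19.5 µV.

19.5 µV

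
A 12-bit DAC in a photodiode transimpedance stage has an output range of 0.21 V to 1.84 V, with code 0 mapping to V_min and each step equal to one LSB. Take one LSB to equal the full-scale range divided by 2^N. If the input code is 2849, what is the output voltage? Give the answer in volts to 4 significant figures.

1.344 V

Range = 1.84 − (0.21) = 1.63 V. LSB = 1.63 V / 2^12.
V_out = V_min + code × LSB = 0.21 V + 2849 × 1.63 V / 4096
      = 0.21 + 1.13376 = 1.34376 V.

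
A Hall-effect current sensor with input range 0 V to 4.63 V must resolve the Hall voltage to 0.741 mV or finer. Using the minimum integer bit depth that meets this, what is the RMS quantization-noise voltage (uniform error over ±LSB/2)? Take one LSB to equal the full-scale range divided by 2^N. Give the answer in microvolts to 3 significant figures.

Range is 4.63 V.
Required number of levels: 4.63/0.741 mV = 6248.3; smallest N with 2^N ≥ that is 13.
LSB = 4.63 V ÷ 2^13 = 4.63/8192 V = 0.56519 mV.
V_rms = LSB/√12 = 163 µV.

163 µV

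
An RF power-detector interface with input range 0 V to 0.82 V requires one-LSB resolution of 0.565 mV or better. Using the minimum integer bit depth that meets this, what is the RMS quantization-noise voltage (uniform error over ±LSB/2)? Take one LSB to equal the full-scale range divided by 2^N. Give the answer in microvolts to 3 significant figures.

116 µV

Range is 0.82 V.
Required number of levels: 0.82/0.565 mV = 1451.3; smallest N with 2^N ≥ that is 11.
Step size = 0.82/2048 V = 400.39 µV.
RMS noise = LSB/√12 = 116 µV.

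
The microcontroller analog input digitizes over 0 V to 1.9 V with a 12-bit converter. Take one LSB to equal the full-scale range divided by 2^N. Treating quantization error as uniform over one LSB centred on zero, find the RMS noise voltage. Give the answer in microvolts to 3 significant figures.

Range is 1.9 V.
LSB = 1.9 V / 2^12 = 463.87 µV.
σ_q = LSB/√12 = 463.87 µV/3.4641 = 134 µV.

134 µV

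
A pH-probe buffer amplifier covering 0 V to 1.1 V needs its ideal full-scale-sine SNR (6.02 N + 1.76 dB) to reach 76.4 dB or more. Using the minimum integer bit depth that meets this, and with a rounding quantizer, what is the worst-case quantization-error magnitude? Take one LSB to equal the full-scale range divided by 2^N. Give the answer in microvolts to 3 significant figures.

V_FS = 1.1 V.
N ≥ (76.4 − 1.76)/6.02 = 12.399 → N_min = 13.
LSB = 1.1 V ÷ 2^13 = 1.1/8192 V = 134.28 µV.
|e|_max = LSB/2 = 67.1 µV.

67.1 µV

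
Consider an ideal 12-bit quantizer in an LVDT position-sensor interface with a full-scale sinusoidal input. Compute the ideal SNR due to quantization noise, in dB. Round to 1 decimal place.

74.0 dB

Ideal quantization SNR: 6.02 × 12 + 1.76 dB = 74.0 dB.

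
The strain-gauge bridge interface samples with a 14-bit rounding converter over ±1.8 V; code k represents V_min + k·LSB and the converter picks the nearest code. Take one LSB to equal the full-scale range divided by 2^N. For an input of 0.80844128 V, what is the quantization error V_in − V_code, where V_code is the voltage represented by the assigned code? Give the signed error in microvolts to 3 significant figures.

Full-scale range = 1.8 V − (-1.8 V) = 3.6 V. LSB = 3.6 V / 2^14 ≈ 219.7 µV.
(V_in − V_min)/LSB = (0.80844128 − (-1.8)) × 16384/3.6 = 11871.3061 → nearest code k = 11871.
Reconstructed level: -1.8 + 11871 × 3.6/16384 V = 0.80837402344 V.
e = 0.80844128 − (0.80837402344) = +67.3 µV.

+67.3 µV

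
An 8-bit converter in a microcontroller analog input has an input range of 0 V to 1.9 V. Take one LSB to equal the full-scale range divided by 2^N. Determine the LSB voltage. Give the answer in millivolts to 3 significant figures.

Range is 1.9 V.
There are 2^8 = 256 steps.
Step size = 1.9/256 V = 7.42 mV.

7.42 mV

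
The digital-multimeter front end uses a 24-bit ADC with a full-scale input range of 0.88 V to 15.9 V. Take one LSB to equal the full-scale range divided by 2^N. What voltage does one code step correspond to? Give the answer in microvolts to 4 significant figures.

Span: 15.9 V − (0.88 V) = 15.02 V.
There are 2^24 = 16777216 steps.
Step size = 15.02/16777216 V = 0.8953 µV.

0.8953 µV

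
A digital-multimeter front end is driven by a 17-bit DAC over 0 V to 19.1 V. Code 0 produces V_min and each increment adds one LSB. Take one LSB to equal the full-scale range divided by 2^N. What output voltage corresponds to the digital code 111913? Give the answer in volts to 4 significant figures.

16.31 V

Full-scale range = 19.1 V. LSB = 19.1 V / 2^17.
Output = V_min + (111913/131072) × range = 0 + 0.853828 × 19.1 V
      = 0 V + 16.3081 V = 16.3081 V.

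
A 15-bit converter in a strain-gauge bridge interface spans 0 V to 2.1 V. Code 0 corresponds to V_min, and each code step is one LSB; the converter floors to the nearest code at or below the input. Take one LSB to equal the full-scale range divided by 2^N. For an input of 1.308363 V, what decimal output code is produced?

Full-scale range = 2.1 V. LSB = 2.1 V / 2^15 ≈ 64.09 µV.
(V_in − V_min) × 2^15/range = (1.308363 − (0)) × 32768/2.1 = 20415.447.
Floor → code = 20415.

20415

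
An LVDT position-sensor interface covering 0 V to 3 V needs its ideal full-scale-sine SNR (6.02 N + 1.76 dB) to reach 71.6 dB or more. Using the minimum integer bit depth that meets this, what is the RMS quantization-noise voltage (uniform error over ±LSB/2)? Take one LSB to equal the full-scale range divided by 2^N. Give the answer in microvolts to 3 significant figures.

211 µV

V_FS = 3 V.
N ≥ (71.6 − 1.76)/6.02 = 11.601 → N_min = 12.
One LSB is 3 V / 4096 = 0.73242 mV.
σ_q = LSB/√12 = 0.73242 mV/3.4641 = 211 µV.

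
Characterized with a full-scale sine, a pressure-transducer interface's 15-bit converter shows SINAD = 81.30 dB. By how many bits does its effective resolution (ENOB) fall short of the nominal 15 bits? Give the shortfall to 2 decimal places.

1.79 bits

Effective bits = (81.30 − 1.76)/6.02 = 13.2126.
Lost resolution: 15 − 13.2126 = 1.7874 bits.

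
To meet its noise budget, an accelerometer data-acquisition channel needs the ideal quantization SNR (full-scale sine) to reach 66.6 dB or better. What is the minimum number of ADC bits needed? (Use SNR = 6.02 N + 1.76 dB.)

6.02 N + 1.76 ≥ 66.6 gives N ≥ 10.771, so the minimum integer is 11.

11 bits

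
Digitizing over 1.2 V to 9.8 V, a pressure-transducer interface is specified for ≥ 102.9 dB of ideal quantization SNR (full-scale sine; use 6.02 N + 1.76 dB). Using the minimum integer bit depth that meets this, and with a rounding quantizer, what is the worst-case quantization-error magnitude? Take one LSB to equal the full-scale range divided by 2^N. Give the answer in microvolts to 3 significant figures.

32.8 µV

Full-scale range = 9.8 V − (1.2 V) = 8.6 V.
Solving 6.02 N ≥ 102.9 − 1.76: N ≥ 16.801. Round up → N = 17.
LSB = 8.6 V / 2^17 = 65.613 µV.
Half an LSB is 32.8 µV.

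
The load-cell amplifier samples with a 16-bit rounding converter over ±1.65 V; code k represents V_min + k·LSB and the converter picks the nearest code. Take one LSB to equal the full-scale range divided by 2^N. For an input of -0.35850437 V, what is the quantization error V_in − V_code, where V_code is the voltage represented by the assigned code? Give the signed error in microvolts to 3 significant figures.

+16.1 µV

Span: 1.65 V − (-1.65 V) = 3.3 V. LSB = 3.3 V / 2^16 ≈ 50.35 µV.
Position in LSBs: (-0.35850437 − (-1.65)) × 65536/3.3 = 25648.3205; rounding gives k = 25648.
V_code = -1.65 + (25648/65536) × 3.3 = -0.35852050781 V.
Error = V_in − V_code = -0.35850437 − (-0.35852050781) = +16.1 µV.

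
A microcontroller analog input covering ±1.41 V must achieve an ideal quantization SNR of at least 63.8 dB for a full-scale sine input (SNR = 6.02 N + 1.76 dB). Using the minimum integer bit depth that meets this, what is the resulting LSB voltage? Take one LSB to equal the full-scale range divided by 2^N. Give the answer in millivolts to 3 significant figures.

Full-scale range = 1.41 V − (-1.41 V) = 2.82 V.
6.02 N + 1.76 ≥ 63.8 gives N ≥ 10.306, so the minimum integer is 11.
Step size = 2.82/2048 V = 1.38 mV.

1.38 mV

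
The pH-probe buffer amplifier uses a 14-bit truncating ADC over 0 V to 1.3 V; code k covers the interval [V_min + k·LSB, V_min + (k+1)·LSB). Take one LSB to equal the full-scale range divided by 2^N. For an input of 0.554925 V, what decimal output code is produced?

V_FS = 1.3 V. LSB = 1.3 V / 2^14 ≈ 79.35 µV.
(V_in − V_min) × 2^14/range = (0.554925 − (0)) × 16384/1.3 = 6993.762.
Floor → code = 6993.

6993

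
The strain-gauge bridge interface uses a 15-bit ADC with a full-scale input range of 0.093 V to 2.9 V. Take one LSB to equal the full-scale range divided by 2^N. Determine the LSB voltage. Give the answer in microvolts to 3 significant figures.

85.7 µV

Span: 2.9 V − (0.093 V) = 2.807 V.
2^15 = 32768 levels.
Step size = 2.807/32768 V = 85.7 µV.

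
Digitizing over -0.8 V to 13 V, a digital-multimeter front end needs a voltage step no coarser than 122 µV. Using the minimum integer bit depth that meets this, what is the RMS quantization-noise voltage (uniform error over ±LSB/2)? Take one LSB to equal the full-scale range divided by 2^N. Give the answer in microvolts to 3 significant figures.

The full-scale span is 13 − (-0.8) = 13.8 V.
Levels needed ≥ 13.8/122 µV = 113100. 2^17 = 131072 suffices, so N_min = 17.
LSB = 13.8 V ÷ 2^17 = 13.8/131072 V = 105.29 µV.
RMS noise = LSB/√12 = 30.4 µV.

30.4 µV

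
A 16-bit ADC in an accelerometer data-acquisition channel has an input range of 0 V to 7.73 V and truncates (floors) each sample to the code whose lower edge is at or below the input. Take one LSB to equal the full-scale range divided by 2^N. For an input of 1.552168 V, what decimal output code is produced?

13159

Span = 7.73 V. LSB = 7.73 V / 2^16 ≈ 118.0 µV.
V_in − V_min = 1.552168 − (0) = 1.552168 V.
Divide by LSB: 1.552168 × 65536/7.73 = 13159.4931.
Truncating gives code 13159.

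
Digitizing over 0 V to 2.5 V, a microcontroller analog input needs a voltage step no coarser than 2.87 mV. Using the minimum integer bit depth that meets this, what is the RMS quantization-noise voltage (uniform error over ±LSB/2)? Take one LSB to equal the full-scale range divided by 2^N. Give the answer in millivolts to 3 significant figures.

0.705 mV

Span = 2.5 V.
Levels needed ≥ 2.5/2.87 mV = 871.1. 2^10 = 1024 suffices, so N_min = 10.
One LSB is 2.5 V / 1024 = 2.4414 mV.
RMS noise = LSB/√12 = 0.705 mV.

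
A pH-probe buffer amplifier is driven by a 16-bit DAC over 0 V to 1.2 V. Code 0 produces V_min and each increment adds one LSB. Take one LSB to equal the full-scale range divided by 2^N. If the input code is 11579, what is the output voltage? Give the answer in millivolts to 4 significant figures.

212.0 mV

Range is 1.2 V. LSB = 1.2 V / 2^16.
V_out = 0 + 11579 × (1.2/65536) V
      = 0 + 0.212018 = 0.212018 V.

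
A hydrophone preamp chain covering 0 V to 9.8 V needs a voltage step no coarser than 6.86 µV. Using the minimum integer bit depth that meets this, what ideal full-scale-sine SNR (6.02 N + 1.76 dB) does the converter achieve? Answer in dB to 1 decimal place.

128.2 dB

Span = 9.8 V.
Levels needed ≥ 9.8/6.86 µV = 1.429e6. 2^21 = 2097152 suffices, so N_min = 21.
Ideal SNR at N = 21: 6.02·21 + 1.76 = 128.2 dB.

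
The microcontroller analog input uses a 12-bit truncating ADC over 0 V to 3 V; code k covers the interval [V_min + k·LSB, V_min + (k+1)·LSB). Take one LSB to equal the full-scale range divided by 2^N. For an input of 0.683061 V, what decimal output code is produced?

V_FS = 3 V. LSB = 3 V / 2^12 ≈ 0.7324 mV.
code = ⌊(V_in − V_min)/LSB⌋ = ⌊(V_in − V_min) × 2^12 / range⌋
     = ⌊(0.683061 − (0)) × 4096 / 3⌋ = ⌊0.683061 × 4096/3⌋
     = ⌊932.606⌋ = 932.

932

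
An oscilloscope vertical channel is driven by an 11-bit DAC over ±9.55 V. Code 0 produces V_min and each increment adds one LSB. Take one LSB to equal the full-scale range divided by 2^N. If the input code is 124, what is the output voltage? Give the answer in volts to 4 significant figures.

-8.394 V

The full-scale span is 9.55 − (-9.55) = 19.1 V. LSB = 19.1 V / 2^11.
V_out = V_min + code × LSB = -9.55 V + 124 × 19.1 V / 2048
      = -9.55 V + 1.15645 V = -8.39355 V.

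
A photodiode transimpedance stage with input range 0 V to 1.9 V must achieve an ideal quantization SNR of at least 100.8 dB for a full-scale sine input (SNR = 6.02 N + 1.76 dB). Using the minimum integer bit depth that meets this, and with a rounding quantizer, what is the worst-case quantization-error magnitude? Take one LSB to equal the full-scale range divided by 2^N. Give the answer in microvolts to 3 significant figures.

Span = 1.9 V.
6.02 N + 1.76 ≥ 100.8 gives N ≥ 16.452, so the minimum integer is 17.
Step size = 1.9/131072 V = 14.496 µV.
Half an LSB is 7.25 µV.

7.25 µV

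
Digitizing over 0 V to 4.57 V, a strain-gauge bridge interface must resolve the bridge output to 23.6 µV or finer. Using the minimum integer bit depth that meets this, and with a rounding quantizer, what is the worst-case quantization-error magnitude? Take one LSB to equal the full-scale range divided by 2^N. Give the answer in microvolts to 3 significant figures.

Span = 4.57 V.
Levels needed ≥ 4.57/23.6 µV = 193600. 2^18 = 262144 suffices, so N_min = 18.
LSB = 4.57 V / 2^18 = 17.433 µV.
Max error for round-to-nearest is LSB/2 = 8.72 µV.

8.72 µV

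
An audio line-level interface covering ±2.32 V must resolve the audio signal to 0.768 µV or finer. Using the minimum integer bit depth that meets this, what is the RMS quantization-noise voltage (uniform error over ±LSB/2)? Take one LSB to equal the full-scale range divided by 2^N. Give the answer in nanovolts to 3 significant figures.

The full-scale span is 2.32 − (-2.32) = 4.64 V.
Need 2^N ≥ 4.64 V / 0.768 µV = 6.042e6 → N_min = 23.
One LSB is 4.64 V / 8388608 = 0.55313 µV.
RMS noise = LSB/√12 = 160 nV.

160 nV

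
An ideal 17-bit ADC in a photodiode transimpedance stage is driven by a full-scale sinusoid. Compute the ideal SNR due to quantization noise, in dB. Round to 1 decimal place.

104.1 dB

For an ideal N-bit converter with full-scale sine input, SNR = 6.02 N + 1.76 dB. SNR = 6.02 × 17 + 1.76 = 102.34 + 1.76 = 104.10 dB.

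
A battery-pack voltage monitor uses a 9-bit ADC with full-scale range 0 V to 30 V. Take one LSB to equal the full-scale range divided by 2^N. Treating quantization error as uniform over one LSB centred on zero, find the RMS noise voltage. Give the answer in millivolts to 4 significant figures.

V_FS = 30 V.
One LSB is 30 V / 512 = 58.5938 mV.
V_rms = LSB/√12 = 58.5938 mV / √12 = 16.91 mV.

16.91 mV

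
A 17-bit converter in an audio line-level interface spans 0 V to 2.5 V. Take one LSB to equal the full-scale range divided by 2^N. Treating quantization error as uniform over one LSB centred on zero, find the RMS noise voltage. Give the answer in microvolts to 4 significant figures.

5.506 µV

Full-scale range = 2.5 V.
LSB = 2.5 V / 2^17 = 19.0735 µV.
For a uniform distribution on [−LSB/2, +LSB/2], V_rms = LSB/√12 = 19.0735 µV/3.4641 = 5.506 µV.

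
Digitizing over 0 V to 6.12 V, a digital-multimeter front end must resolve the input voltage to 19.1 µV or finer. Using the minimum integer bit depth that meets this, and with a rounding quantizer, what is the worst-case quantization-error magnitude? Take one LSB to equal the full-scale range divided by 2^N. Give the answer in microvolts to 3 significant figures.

Range is 6.12 V.
6.12 V / 19.1 µV = 320400. Since 2^18 = 262144 and 2^19 = 524288, N = 19.
LSB = 6.12 V / 2^19 = 11.673 µV.
Max error for round-to-nearest is LSB/2 = 5.84 µV.

5.84 µV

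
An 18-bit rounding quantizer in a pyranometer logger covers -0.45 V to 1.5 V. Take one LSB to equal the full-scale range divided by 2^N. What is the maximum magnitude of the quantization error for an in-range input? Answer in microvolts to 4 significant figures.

3.719 µV

Range = 1.5 − (-0.45) = 1.95 V.
LSB = 1.95 V ÷ 2^18 = 1.95/262144 V = 7.43866 µV.
|e|_max = LSB/2 = 3.719 µV.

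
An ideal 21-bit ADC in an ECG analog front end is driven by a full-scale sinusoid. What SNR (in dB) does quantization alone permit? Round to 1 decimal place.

SNR = 6.02·21 + 1.76 = 128.18 dB.

128.2 dB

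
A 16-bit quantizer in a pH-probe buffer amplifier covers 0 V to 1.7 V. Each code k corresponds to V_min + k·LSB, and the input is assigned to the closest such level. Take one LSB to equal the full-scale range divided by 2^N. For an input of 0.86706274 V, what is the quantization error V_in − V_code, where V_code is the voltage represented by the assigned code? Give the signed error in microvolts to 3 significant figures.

Range is 1.7 V. LSB = 1.7 V / 2^16 ≈ 25.94 µV.
(V_in − V_min)/LSB = (0.86706274 − (0)) × 65536/1.7 = 33425.7787 → nearest code k = 33426.
V_code = V_min + k × range/2^16 = 0 + 33426 × 1.7/65536 = 0.86706848145 V.
V_in − V_code = 0.86706274 − (0.86706848145) = −5.74 µV.

−5.74 µV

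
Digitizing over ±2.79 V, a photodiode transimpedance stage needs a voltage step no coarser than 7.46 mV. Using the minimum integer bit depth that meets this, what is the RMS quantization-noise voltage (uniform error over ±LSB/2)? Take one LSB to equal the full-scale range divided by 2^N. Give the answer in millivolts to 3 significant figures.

1.57 mV

Span: 2.79 V − (-2.79 V) = 5.58 V.
5.58 V / 7.46 mV = 748.0. Since 2^9 = 512 and 2^10 = 1024, N = 10.
LSB = 5.58 V ÷ 2^10 = 5.58/1024 V = 5.4492 mV.
V_rms = LSB/√12 = 1.57 mV.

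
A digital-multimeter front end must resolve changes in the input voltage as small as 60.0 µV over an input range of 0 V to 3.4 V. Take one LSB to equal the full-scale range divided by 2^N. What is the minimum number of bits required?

V_FS = 3.4 V.
Levels needed ≥ 3.4/60.0 µV = 56670. 2^16 = 65536 suffices, so N_min = 16.

16 bits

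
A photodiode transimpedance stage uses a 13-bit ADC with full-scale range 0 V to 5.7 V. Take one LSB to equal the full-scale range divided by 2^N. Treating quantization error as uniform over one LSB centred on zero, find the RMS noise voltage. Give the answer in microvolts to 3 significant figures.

201 µV

Range is 5.7 V.
Step size = 5.7/8192 V = 0.69580 mV.
σ_q = LSB/√12 = 0.69580 mV/3.4641 = 201 µV.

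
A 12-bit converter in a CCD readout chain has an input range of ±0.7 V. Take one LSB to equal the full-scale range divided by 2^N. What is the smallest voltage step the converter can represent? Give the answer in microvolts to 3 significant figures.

Span: 0.7 V − (-0.7 V) = 1.4 V.
There are 2^12 = 4096 steps.
Step size = 1.4/4096 V = 342 µV.

342 µV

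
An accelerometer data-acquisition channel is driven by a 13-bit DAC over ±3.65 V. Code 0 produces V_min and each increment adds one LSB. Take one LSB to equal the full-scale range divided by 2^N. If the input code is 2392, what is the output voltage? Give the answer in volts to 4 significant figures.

-1.518 V

The full-scale span is 3.65 − (-3.65) = 7.3 V. LSB = 7.3 V / 2^13.
V_out = V_min + code × LSB = -3.65 V + 2392 × 7.3 V / 8192
      = -3.65 V + 2.13154 V = -1.51846 V.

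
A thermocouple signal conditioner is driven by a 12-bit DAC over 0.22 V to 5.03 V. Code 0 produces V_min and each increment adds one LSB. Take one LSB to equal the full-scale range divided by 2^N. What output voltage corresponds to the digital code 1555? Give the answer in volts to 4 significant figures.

The full-scale span is 5.03 − (0.22) = 4.81 V. LSB = 4.81 V / 2^12.
V_out = V_min + code × LSB = 0.22 V + 1555 × 4.81 V / 4096
      = 0.22 + 1.82606 = 2.04606 V.

2.046 V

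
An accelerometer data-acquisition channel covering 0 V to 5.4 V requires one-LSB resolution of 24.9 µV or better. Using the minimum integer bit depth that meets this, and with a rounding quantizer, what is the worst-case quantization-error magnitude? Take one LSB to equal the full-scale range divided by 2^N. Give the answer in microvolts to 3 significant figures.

10.3 µV

V_FS = 5.4 V.
Need 2^N ≥ 5.4 V / 24.9 µV = 216900 → N_min = 18.
LSB = 5.4 V ÷ 2^18 = 5.4/262144 V = 20.599 µV.
Half an LSB is 10.3 µV.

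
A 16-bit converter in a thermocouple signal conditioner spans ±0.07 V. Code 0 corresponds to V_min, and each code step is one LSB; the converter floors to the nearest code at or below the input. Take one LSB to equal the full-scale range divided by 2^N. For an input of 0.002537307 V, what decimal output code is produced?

33955

Range = 0.07 − (-0.07) = 0.14 V. LSB = 0.14 V / 2^16 ≈ 2.136 µV.
V_in − V_min = 0.002537307 − (-0.07) = 0.072537307 V.
Divide by LSB: 0.072537307 × 65536/0.14 = 33955.7497.
Truncating gives code 33955.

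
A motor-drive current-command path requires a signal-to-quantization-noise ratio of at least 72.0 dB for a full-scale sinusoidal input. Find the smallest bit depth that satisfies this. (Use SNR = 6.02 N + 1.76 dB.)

Required N = ⌈(72.0 − 1.76)/6.02⌉ = ⌈11.668⌉ = 12.

12 bits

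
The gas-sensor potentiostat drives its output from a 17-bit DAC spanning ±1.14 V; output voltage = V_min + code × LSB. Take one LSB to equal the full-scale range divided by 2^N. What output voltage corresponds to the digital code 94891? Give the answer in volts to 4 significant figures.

The full-scale span is 1.14 − (-1.14) = 2.28 V. LSB = 2.28 V / 2^17.
Output = V_min + (94891/131072) × range = -1.14 + 0.723961 × 2.28 V
      = -1.14 + 1.65063 = 0.510631 V.

0.5106 V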